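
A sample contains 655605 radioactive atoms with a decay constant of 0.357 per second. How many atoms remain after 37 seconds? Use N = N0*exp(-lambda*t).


N = N0 * exp(-lambda * t)
N = 655605 * exp(-0.357 * 37)
N = 1.2024

1.2024


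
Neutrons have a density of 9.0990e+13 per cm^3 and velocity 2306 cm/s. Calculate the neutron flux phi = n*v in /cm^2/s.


phi = n * v
phi = 9.0990e+13 * 2306
phi = 2.0982e+17 /cm^2/s

2.0982e+17


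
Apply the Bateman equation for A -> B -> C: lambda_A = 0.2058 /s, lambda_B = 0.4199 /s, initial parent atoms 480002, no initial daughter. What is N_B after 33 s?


N_B(t) = lambda_A * N_A0 / (lambda_B - lambda_A) * [exp(-lambda_A*t) - exp(-lambda_B*t)]
exp(-0.2058*33) = 0.001123395; exp(-0.4199*33) = 9.596473e-07
N_B = 0.2058 * 480002 / (0.4199 - 0.2058) * (0.001123395 - 9.596473e-07)
N_B = 517.88

517.88


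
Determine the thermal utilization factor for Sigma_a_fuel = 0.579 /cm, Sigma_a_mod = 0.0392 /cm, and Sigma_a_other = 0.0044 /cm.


f = Sigma_a_fuel / (Sigma_a_fuel + Sigma_a_mod + Sigma_a_other)
f = 0.579 / (0.579 + 0.0392 + 0.0044)
f = 0.92997

0.92997


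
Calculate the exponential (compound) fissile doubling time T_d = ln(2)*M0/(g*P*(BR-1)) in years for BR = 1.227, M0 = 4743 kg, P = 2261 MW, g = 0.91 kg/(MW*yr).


Breeding gain G = BR - 1 = 1.227 - 1 = 0.227
Fissile production rate = g * P * G = 0.91 * 2261 * 0.227 = 467.05477 kg/yr
T_d = ln(2) * M0 / (g * P * G)
T_d = ln(2) * 4743 / 467.05477 = 7.0390 yr

7.0390


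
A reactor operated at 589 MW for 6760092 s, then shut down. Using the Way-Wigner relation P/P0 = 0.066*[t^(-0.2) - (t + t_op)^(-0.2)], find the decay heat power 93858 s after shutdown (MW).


P/P0 = 0.066 * [t^(-0.2) - (t + t_op)^(-0.2)]
P/P0 = 0.066 * [93858^(-0.2) - (93858 + 6760092)^(-0.2)]
P/P0 = 0.066 * [0.1012758 - 0.04293503] = 0.003850491
P = 589 * 0.003850491 = 2.2679 MW

2.2679


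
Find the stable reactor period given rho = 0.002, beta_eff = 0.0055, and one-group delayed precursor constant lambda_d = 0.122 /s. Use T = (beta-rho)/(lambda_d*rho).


T = (beta - rho) / (lambda_d * rho)
T = (0.0055 - 0.002) / (0.122 * 0.002)
T = 14.344 s

14.344


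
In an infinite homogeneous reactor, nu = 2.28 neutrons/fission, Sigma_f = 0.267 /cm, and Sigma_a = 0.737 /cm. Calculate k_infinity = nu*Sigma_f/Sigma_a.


k_inf = nu * Sigma_f / Sigma_a
k_inf = 2.28 * 0.267 / 0.737
k_inf = 0.82600

0.82600


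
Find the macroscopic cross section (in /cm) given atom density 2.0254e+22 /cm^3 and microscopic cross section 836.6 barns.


Sigma = N * sigma_barns * 1e-24
Sigma = 2.0254e+22 * 836.6 * 1e-24
Sigma = 16.944 /cm

16.944


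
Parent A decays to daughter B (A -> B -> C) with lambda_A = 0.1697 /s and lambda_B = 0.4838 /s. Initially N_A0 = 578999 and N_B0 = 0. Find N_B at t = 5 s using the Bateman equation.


N_B(t) = lambda_A * N_A0 / (lambda_B - lambda_A) * [exp(-lambda_A*t) - exp(-lambda_B*t)]
exp(-0.1697*5) = 0.4280565; exp(-0.4838*5) = 0.08901058
N_B = 0.1697 * 578999 / (0.4838 - 0.1697) * (0.4280565 - 0.08901058)
N_B = 106060

106060


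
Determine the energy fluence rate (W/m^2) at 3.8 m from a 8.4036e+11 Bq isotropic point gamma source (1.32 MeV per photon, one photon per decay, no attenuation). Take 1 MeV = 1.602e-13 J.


psi = A * E * 1.602e-13 / (4*pi*r^2)
psi = 8.4036e+11 * 1.32 * 1.602e-13 / (4*pi*3.8^2)
psi = 9.7932e-04 W/m^2

9.7932e-04


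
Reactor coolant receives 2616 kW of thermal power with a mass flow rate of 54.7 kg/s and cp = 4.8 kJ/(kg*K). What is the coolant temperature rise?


dT = Q / (m_dot * cp)
dT = 2616 / (54.7 * 4.8)
dT = 9.9634 C

9.9634


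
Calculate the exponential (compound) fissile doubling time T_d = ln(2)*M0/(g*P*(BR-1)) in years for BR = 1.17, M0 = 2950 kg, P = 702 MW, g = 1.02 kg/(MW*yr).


Breeding gain G = BR - 1 = 1.17 - 1 = 0.17
Fissile production rate = g * P * G = 1.02 * 702 * 0.17 = 121.7268 kg/yr
T_d = ln(2) * M0 / (g * P * G)
T_d = ln(2) * 2950 / 121.7268 = 16.798 yr

16.798


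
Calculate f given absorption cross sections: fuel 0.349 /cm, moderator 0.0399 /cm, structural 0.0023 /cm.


f = Sigma_a_fuel / (Sigma_a_fuel + Sigma_a_mod + Sigma_a_other)
f = 0.349 / (0.349 + 0.0399 + 0.0023)
f = 0.89213

0.89213


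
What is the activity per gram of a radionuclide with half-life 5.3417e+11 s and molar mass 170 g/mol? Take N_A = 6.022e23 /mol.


lambda = ln(2) / t_half = ln(2) / 5.3417e+11 = 1.297615e-12 /s
SA = lambda * N_A / M
SA = 1.297615e-12 * 6.022e23 / 170
SA = 4.5966e+09 Bq/g

4.5966e+09


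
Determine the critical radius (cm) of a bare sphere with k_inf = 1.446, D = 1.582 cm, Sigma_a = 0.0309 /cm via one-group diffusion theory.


L^2 = D / Sigma_a = 1.582 / 0.0309 = 51.19741 cm^2
B_m^2 = (k_inf - 1) / L^2 = (1.446 - 1) / 51.19741 = 0.008711378 /cm^2
For a bare sphere: B_g = pi/R, so R_c = pi / sqrt(B_m^2)
R_c = pi / sqrt(0.008711378) = 33.659 cm

33.659


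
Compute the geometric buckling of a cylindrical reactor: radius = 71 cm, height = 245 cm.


B^2 = (2.405/R)^2 + (pi/H)^2
B^2 = (2.405/71)^2 + (pi/245)^2
B^2 = 0.0013118 /cm^2

0.0013118


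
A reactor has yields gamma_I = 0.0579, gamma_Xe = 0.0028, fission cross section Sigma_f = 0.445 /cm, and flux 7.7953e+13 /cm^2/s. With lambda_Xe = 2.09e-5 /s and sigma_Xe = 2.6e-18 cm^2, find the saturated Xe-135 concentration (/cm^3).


Xe_eq = (gamma_I + gamma_Xe) * Sigma_f * phi / (lambda_Xe + sigma_Xe * phi)
Numerator = (0.0579 + 0.0028) * 0.445 * 7.7953e+13 = 2.105627e+12
Denominator = 2.09e-5 + 2.6e-18 * 7.7953e+13 = 2.235778e-04
Xe_eq = 2.105627e+12 / 2.235778e-04 = 9.4179e+15 /cm^3

9.4179e+15


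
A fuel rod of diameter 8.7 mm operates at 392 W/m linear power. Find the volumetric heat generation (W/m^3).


r = D / 2 / 1000 = 8.7 / 2 / 1000 = 0.00435 m
q''' = q' / (pi * r^2)
q''' = 392 / (pi * 0.00435^2)
q''' = 6.5941e+06 W/m^3

6.5941e+06


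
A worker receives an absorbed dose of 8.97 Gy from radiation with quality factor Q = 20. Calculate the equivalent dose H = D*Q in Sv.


H = D * Q
H = 8.97 * 20
H = 179.40 Sv

179.40


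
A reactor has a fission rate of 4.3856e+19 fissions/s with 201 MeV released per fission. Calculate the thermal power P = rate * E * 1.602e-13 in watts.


P = fission_rate * E_MeV * 1.602e-13
P = 4.3856e+19 * 201 * 1.602e-13
P = 1.4122e+09 W

1.4122e+09


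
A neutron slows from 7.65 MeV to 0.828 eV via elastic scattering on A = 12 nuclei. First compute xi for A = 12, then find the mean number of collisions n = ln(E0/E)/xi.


xi = 1 + (A-1)^2/(2A)*ln((A-1)/(A+1)) = 0.1577690 (for A = 12)
n = ln(E0/E) / xi
n = ln(7.65e6 / 0.828) / 0.1577690
n = ln(9.239130e+06) / 0.1577690 = 101.66

101.66


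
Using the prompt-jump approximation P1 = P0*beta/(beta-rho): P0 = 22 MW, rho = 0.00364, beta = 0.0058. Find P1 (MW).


P1/P0 = beta / (beta - rho)
P1/P0 = 0.0058 / (0.0058 - 0.00364) = 2.685185
P1 = 22 * 2.685185 = 59.074 MW

59.074


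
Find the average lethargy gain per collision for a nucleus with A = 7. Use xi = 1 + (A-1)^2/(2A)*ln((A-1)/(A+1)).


xi = 1 + (A-1)^2/(2A) * ln((A-1)/(A+1))
xi = 1 + (7-1)^2/(2*7) * ln((7-1)/(7 +1))
xi = 0.26025

0.26025


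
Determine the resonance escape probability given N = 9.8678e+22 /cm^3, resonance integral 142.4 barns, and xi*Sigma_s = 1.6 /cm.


p = exp(-N * I * 1e-24 / (xi*Sigma_s))
p = exp(-9.8678e+22 * 142.4 * 1e-24 / 1.6)
p = 1.5342e-04

1.5342e-04


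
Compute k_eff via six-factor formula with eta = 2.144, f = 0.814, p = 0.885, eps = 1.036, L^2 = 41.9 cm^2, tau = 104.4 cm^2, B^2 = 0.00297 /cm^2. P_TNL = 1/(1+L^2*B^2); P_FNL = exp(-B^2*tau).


k_inf = eta*f*p*eps = 2.144*0.814*0.885*1.036 = 1.600119
P_TNL = 1/(1 + L^2*B^2) = 1/(1 + 41.9*0.00297) = 0.8893292
P_FNL = exp(-B^2*tau) = exp(-0.00297*104.4) = 0.7333971
k_eff = k_inf * P_TNL * P_FNL = 1.600119 * 0.8893292 * 0.7333971
k_eff = 1.0436

1.0436


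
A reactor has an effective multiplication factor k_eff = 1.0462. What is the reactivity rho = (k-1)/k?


rho = (k_eff - 1) / k_eff
rho = (1.0462 - 1) / 1.0462
rho = 0.044160

0.044160


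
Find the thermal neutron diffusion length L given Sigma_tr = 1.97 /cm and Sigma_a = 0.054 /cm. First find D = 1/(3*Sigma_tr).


D = 1 / (3 * Sigma_tr) = 1 / (3 * 1.97) = 0.1692047 cm
L = sqrt(D / Sigma_a)
L = sqrt(0.1692047 / 0.054)
L = 1.7701 cm

1.7701


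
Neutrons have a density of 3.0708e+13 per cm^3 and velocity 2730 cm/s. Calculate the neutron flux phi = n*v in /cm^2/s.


phi = n * v
phi = 3.0708e+13 * 2730
phi = 8.3833e+16 /cm^2/s

8.3833e+16


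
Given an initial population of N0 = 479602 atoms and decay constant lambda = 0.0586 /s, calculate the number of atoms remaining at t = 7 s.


N = N0 * exp(-lambda * t)
N = 479602 * exp(-0.0586 * 7)
N = 318224

318224


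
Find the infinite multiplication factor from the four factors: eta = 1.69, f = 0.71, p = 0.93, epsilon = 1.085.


k_inf = eta * f * p * epsilon
k_inf = 1.69 * 0.71 * 0.93 * 1.085
k_inf = 1.2108

1.2108


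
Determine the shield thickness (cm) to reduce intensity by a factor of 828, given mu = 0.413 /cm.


x = ln(factor) / mu
x = ln(828) / 0.413
x = 16.269 cm

16.269


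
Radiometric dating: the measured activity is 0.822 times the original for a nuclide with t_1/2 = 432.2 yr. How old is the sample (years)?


lambda = ln(2) / t_half = ln(2) / 432.2 = 0.001603765 /yr
t = -ln(A/A0) / lambda
t = -ln(0.822) / 0.001603765
t = 122.22 yr

122.22


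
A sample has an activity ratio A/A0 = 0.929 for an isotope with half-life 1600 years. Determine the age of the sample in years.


lambda = ln(2) / t_half = ln(2) / 1600 = 4.332170e-04 /yr
t = -ln(A/A0) / lambda
t = -ln(0.929) / 4.332170e-04
t = 170.00 yr

170.00


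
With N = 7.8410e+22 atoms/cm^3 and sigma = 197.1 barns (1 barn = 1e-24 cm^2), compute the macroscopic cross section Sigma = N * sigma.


Sigma = N * sigma_barns * 1e-24
Sigma = 7.8410e+22 * 197.1 * 1e-24
Sigma = 15.455 /cm

15.455


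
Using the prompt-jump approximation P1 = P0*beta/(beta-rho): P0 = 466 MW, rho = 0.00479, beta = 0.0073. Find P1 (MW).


P1/P0 = beta / (beta - rho)
P1/P0 = 0.0073 / (0.0073 - 0.00479) = 2.908367
P1 = 466 * 2.908367 = 1355.3 MW

1355.3


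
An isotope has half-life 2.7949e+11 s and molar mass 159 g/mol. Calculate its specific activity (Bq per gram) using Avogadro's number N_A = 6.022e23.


lambda = ln(2) / t_half = ln(2) / 2.7949e+11 = 2.480043e-12 /s
SA = lambda * N_A / M
SA = 2.480043e-12 * 6.022e23 / 159
SA = 9.3930e+09 Bq/g

9.3930e+09


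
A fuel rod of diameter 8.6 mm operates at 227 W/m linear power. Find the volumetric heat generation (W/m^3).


r = D / 2 / 1000 = 8.6 / 2 / 1000 = 0.0043 m
q''' = q' / (pi * r^2)
q''' = 227 / (pi * 0.0043^2)
q''' = 3.9079e+06 W/m^3

3.9079e+06


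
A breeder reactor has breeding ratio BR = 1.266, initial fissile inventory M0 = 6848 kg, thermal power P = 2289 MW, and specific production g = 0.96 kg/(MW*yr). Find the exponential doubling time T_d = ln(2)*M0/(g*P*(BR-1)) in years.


Breeding gain G = BR - 1 = 1.266 - 1 = 0.266
Fissile production rate = g * P * G = 0.96 * 2289 * 0.266 = 584.51904 kg/yr
T_d = ln(2) * M0 / (g * P * G)
T_d = ln(2) * 6848 / 584.51904 = 8.1206 yr

8.1206


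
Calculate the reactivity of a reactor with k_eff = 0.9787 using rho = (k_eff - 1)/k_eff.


rho = (k_eff - 1) / k_eff
rho = (0.9787 - 1) / 0.9787
rho = -0.021764

-0.021764


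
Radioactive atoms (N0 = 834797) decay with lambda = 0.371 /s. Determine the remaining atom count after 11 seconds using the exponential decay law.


N = N0 * exp(-lambda * t)
N = 834797 * exp(-0.371 * 11)
N = 14100

14100


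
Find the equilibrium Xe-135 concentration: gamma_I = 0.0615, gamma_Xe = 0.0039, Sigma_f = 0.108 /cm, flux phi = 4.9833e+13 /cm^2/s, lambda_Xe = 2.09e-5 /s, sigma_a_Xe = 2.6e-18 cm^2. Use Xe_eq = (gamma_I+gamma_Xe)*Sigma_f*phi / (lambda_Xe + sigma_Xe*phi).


Xe_eq = (gamma_I + gamma_Xe) * Sigma_f * phi / (lambda_Xe + sigma_Xe * phi)
Numerator = (0.0615 + 0.0039) * 0.108 * 4.9833e+13 = 3.519804e+11
Denominator = 2.09e-5 + 2.6e-18 * 4.9833e+13 = 1.504658e-04
Xe_eq = 3.519804e+11 / 1.504658e-04 = 2.3393e+15 /cm^3

2.3393e+15


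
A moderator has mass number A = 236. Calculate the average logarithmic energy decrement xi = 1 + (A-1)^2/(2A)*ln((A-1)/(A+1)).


xi = 1 + (A-1)^2/(2A) * ln((A-1)/(A+1))
xi = 1 + (236-1)^2/(2*236) * ln((236-1)/(236 +1))
xi = 0.0084507

0.0084507


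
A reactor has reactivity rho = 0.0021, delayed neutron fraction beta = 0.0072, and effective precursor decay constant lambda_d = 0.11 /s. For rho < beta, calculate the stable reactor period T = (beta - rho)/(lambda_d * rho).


T = (beta - rho) / (lambda_d * rho)
T = (0.0072 - 0.0021) / (0.11 * 0.0021)
T = 22.078 s

22.078


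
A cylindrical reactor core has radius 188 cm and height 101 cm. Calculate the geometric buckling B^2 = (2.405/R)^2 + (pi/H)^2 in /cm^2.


B^2 = (2.405/R)^2 + (pi/H)^2
B^2 = (2.405/188)^2 + (pi/101)^2
B^2 = 0.0011312 /cm^2

0.0011312


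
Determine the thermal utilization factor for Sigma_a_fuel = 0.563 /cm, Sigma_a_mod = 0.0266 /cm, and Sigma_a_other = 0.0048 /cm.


f = Sigma_a_fuel / (Sigma_a_fuel + Sigma_a_mod + Sigma_a_other)
f = 0.563 / (0.563 + 0.0266 + 0.0048)
f = 0.94717

0.94717


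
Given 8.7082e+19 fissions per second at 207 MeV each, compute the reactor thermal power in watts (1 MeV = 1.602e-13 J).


P = fission_rate * E_MeV * 1.602e-13
P = 8.7082e+19 * 207 * 1.602e-13
P = 2.8878e+09 W

2.8878e+09


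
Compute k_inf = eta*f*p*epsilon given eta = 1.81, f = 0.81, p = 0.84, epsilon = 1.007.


k_inf = eta * f * p * epsilon
k_inf = 1.81 * 0.81 * 0.84 * 1.007
k_inf = 1.2401

1.2401


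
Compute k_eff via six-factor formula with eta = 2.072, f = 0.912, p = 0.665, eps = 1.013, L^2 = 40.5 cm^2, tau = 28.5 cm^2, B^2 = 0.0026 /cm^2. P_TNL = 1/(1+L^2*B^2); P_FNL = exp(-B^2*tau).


k_inf = eta*f*p*eps = 2.072*0.912*0.665*1.013 = 1.272963
P_TNL = 1/(1 + L^2*B^2) = 1/(1 + 40.5*0.0026) = 0.9047317
P_FNL = exp(-B^2*tau) = exp(-0.0026*28.5) = 0.9285788
k_eff = k_inf * P_TNL * P_FNL = 1.272963 * 0.9047317 * 0.9285788
k_eff = 1.0694

1.0694


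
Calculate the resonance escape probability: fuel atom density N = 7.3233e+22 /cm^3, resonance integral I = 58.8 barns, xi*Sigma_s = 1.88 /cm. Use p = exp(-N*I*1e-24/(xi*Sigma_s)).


p = exp(-N * I * 1e-24 / (xi*Sigma_s))
p = exp(-7.3233e+22 * 58.8 * 1e-24 / 1.88)
p = 0.10122

0.10122


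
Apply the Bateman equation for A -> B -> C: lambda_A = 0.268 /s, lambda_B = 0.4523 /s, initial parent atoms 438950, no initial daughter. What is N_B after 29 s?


N_B(t) = lambda_A * N_A0 / (lambda_B - lambda_A) * [exp(-lambda_A*t) - exp(-lambda_B*t)]
exp(-0.268*29) = 4.213697e-04; exp(-0.4523*29) = 2.011359e-06
N_B = 0.268 * 438950 / (0.4523 - 0.268) * (4.213697e-04 - 2.011359e-06)
N_B = 267.68

267.68


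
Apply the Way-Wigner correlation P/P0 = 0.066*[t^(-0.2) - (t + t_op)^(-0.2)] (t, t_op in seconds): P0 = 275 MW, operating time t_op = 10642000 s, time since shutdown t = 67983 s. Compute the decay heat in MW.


P/P0 = 0.066 * [t^(-0.2) - (t + t_op)^(-0.2)]
P/P0 = 0.066 * [67983^(-0.2) - (67983 + 10642000)^(-0.2)]
P/P0 = 0.066 * [0.1080239 - 0.03926831] = 0.004537869
P = 275 * 0.004537869 = 1.2479 MW

1.2479


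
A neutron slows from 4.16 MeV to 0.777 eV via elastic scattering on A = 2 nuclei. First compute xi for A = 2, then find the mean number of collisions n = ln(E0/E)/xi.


xi = 1 + (A-1)^2/(2A)*ln((A-1)/(A+1)) = 0.7253469 (for A = 2)
n = ln(E0/E) / xi
n = ln(4.16e6 / 0.777) / 0.7253469
n = ln(5.353925e+06) / 0.7253469 = 21.360

21.360


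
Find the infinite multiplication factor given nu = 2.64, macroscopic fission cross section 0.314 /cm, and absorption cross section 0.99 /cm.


k_inf = nu * Sigma_f / Sigma_a
k_inf = 2.64 * 0.314 / 0.99
k_inf = 0.83733

0.83733


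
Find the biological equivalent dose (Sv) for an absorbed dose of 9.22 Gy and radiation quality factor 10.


H = D * Q
H = 9.22 * 10
H = 92.200 Sv

92.200


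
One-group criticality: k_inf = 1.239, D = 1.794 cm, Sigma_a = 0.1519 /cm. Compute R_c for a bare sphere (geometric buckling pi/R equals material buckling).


L^2 = D / Sigma_a = 1.794 / 0.1519 = 11.81040 cm^2
B_m^2 = (k_inf - 1) / L^2 = (1.239 - 1) / 11.81040 = 0.02023640 /cm^2
For a bare sphere: B_g = pi/R, so R_c = pi / sqrt(B_m^2)
R_c = pi / sqrt(0.02023640) = 22.084 cm

22.084


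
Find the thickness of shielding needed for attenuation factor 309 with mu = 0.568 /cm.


x = ln(factor) / mu
x = ln(309) / 0.568
x = 10.094 cm

10.094


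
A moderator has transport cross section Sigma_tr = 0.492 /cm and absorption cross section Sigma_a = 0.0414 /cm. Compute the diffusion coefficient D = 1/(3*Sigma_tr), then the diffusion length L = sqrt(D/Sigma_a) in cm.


D = 1 / (3 * Sigma_tr) = 1 / (3 * 0.492) = 0.6775068 cm
L = sqrt(D / Sigma_a)
L = sqrt(0.6775068 / 0.0414)
L = 4.0454 cm

4.0454


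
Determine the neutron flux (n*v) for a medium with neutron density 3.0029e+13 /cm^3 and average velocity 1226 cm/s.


phi = n * v
phi = 3.0029e+13 * 1226
phi = 3.6816e+16 /cm^2/s

3.6816e+16


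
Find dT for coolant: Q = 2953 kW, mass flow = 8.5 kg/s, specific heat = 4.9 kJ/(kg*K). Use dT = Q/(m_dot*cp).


dT = Q / (m_dot * cp)
dT = 2953 / (8.5 * 4.9)
dT = 70.900 C

70.900


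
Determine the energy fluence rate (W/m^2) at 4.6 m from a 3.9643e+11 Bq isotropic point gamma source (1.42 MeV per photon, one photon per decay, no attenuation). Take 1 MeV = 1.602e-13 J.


psi = A * E * 1.602e-13 / (4*pi*r^2)
psi = 3.9643e+11 * 1.42 * 1.602e-13 / (4*pi*4.6^2)
psi = 3.3915e-04 W/m^2

3.3915e-04


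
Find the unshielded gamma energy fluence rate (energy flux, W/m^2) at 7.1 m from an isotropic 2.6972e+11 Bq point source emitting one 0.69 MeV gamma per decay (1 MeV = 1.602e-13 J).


psi = A * E * 1.602e-13 / (4*pi*r^2)
psi = 2.6972e+11 * 0.69 * 1.602e-13 / (4*pi*7.1^2)
psi = 4.7065e-05 W/m^2

4.7065e-05


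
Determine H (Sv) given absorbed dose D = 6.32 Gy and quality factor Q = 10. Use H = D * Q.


H = D * Q
H = 6.32 * 10
H = 63.200 Sv

63.200


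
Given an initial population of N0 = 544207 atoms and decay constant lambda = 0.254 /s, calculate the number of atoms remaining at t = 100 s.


N = N0 * exp(-lambda * t)
N = 544207 * exp(-0.254 * 100)
N = 5.0662e-06

5.0662e-06


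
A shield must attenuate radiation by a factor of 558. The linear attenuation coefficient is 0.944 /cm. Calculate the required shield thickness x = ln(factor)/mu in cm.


x = ln(factor) / mu
x = ln(558) / 0.944
x = 6.6995 cm

6.6995


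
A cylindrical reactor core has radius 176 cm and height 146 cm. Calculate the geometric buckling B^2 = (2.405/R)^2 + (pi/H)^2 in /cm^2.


B^2 = (2.405/R)^2 + (pi/H)^2
B^2 = (2.405/176)^2 + (pi/146)^2
B^2 = 6.4974e-04 /cm^2

6.4974e-04


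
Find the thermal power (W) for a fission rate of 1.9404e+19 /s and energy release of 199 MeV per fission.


P = fission_rate * E_MeV * 1.602e-13
P = 1.9404e+19 * 199 * 1.602e-13
P = 6.1860e+08 W

6.1860e+08


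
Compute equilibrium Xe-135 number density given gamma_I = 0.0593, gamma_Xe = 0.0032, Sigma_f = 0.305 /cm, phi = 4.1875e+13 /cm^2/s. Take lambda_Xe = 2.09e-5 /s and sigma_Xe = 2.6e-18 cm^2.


Xe_eq = (gamma_I + gamma_Xe) * Sigma_f * phi / (lambda_Xe + sigma_Xe * phi)
Numerator = (0.0593 + 0.0032) * 0.305 * 4.1875e+13 = 7.982422e+11
Denominator = 2.09e-5 + 2.6e-18 * 4.1875e+13 = 1.297750e-04
Xe_eq = 7.982422e+11 / 1.297750e-04 = 6.1510e+15 /cm^3

6.1510e+15


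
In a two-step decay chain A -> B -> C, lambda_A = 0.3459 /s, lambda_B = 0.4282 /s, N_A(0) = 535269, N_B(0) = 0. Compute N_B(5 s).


N_B(t) = lambda_A * N_A0 / (lambda_B - lambda_A) * [exp(-lambda_A*t) - exp(-lambda_B*t)]
exp(-0.3459*5) = 0.1773731; exp(-0.4282*5) = 0.1175372
N_B = 0.3459 * 535269 / (0.4282 - 0.3459) * (0.1773731 - 0.1175372)
N_B = 134612

134612


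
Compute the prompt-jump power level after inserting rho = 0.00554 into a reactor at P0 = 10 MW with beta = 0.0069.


P1/P0 = beta / (beta - rho)
P1/P0 = 0.0069 / (0.0069 - 0.00554) = 5.073529
P1 = 10 * 5.073529 = 50.735 MW

50.735


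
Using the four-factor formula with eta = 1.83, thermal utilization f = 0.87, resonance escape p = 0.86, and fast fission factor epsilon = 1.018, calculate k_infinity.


k_inf = eta * f * p * epsilon
k_inf = 1.83 * 0.87 * 0.86 * 1.018
k_inf = 1.3939

1.3939


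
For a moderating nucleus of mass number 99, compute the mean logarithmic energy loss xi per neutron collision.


xi = 1 + (A-1)^2/(2A) * ln((A-1)/(A+1))
xi = 1 + (99-1)^2/(2*99) * ln((99-1)/(99 +1))
xi = 0.020067

0.020067


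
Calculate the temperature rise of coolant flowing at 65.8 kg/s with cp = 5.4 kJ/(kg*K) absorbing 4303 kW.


dT = Q / (m_dot * cp)
dT = 4303 / (65.8 * 5.4)
dT = 12.110 C

12.110


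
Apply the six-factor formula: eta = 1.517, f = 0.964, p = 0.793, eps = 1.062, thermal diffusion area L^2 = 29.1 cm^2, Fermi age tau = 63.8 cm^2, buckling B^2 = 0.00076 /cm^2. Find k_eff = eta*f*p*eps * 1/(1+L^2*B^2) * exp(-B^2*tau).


k_inf = eta*f*p*eps = 1.517*0.964*0.793*1.062 = 1.231573
P_TNL = 1/(1 + L^2*B^2) = 1/(1 + 29.1*0.00076) = 0.9783625
P_FNL = exp(-B^2*tau) = exp(-0.00076*63.8) = 0.9526688
k_eff = k_inf * P_TNL * P_FNL = 1.231573 * 0.9783625 * 0.9526688
k_eff = 1.1479

1.1479


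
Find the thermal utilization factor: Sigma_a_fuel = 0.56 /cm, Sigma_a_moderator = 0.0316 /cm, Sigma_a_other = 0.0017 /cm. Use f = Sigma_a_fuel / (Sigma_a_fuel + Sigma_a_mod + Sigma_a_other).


f = Sigma_a_fuel / (Sigma_a_fuel + Sigma_a_mod + Sigma_a_other)
f = 0.56 / (0.56 + 0.0316 + 0.0017)
f = 0.94387

0.94387


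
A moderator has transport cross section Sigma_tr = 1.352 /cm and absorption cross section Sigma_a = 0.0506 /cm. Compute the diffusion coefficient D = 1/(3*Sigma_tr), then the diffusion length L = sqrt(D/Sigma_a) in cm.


D = 1 / (3 * Sigma_tr) = 1 / (3 * 1.352) = 0.2465483 cm
L = sqrt(D / Sigma_a)
L = sqrt(0.2465483 / 0.0506)
L = 2.2074 cm

2.2074


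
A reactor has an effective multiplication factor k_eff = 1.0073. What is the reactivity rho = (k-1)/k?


rho = (k_eff - 1) / k_eff
rho = (1.0073 - 1) / 1.0073
rho = 0.0072471

0.0072471


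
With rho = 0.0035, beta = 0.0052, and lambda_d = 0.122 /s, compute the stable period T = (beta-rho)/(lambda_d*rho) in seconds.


T = (beta - rho) / (lambda_d * rho)
T = (0.0052 - 0.0035) / (0.122 * 0.0035)
T = 3.9813 s

3.9813


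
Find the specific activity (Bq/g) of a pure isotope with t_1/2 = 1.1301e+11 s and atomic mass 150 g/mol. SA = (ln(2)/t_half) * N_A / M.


lambda = ln(2) / t_half = ln(2) / 1.1301e+11 = 6.133503e-12 /s
SA = lambda * N_A / M
SA = 6.133503e-12 * 6.022e23 / 150
SA = 2.4624e+10 Bq/g

2.4624e+10


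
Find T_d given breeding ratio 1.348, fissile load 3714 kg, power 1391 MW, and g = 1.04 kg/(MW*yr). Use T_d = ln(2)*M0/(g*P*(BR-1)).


Breeding gain G = BR - 1 = 1.348 - 1 = 0.348
Fissile production rate = g * P * G = 1.04 * 1391 * 0.348 = 503.43072 kg/yr
T_d = ln(2) * M0 / (g * P * G)
T_d = ln(2) * 3714 / 503.43072 = 5.1136 yr

5.1136


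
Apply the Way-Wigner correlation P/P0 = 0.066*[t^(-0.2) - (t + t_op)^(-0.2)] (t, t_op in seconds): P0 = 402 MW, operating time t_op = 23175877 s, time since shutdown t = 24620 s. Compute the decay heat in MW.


P/P0 = 0.066 * [t^(-0.2) - (t + t_op)^(-0.2)]
P/P0 = 0.066 * [24620^(-0.2) - (24620 + 23175877)^(-0.2)]
P/P0 = 0.066 * [0.1323556 - 0.03364345] = 0.006515002
P = 402 * 0.006515002 = 2.6190 MW

2.6190


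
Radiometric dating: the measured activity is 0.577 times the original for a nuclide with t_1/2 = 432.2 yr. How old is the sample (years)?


lambda = ln(2) / t_half = ln(2) / 432.2 = 0.001603765 /yr
t = -ln(A/A0) / lambda
t = -ln(0.577) / 0.001603765
t = 342.89 yr

342.89


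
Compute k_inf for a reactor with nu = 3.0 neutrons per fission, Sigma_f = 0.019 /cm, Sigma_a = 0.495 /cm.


k_inf = nu * Sigma_f / Sigma_a
k_inf = 3.0 * 0.019 / 0.495
k_inf = 0.11515

0.11515


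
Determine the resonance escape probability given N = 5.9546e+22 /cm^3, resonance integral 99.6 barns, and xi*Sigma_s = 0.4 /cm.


p = exp(-N * I * 1e-24 / (xi*Sigma_s))
p = exp(-5.9546e+22 * 99.6 * 1e-24 / 0.4)
p = 3.6369e-07

3.6369e-07


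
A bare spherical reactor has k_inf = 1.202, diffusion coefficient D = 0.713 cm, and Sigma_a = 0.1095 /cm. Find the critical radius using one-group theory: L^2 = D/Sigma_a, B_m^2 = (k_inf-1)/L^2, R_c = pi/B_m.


L^2 = D / Sigma_a = 0.713 / 0.1095 = 6.511416 cm^2
B_m^2 = (k_inf - 1) / L^2 = (1.202 - 1) / 6.511416 = 0.03102244 /cm^2
For a bare sphere: B_g = pi/R, so R_c = pi / sqrt(B_m^2)
R_c = pi / sqrt(0.03102244) = 17.837 cm

17.837


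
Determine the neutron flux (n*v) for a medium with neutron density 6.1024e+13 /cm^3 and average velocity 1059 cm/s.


phi = n * v
phi = 6.1024e+13 * 1059
phi = 6.4624e+16 /cm^2/s

6.4624e+16


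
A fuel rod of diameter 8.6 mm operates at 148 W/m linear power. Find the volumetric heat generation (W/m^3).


r = D / 2 / 1000 = 8.6 / 2 / 1000 = 0.0043 m
q''' = q' / (pi * r^2)
q''' = 148 / (pi * 0.0043^2)
q''' = 2.5479e+06 W/m^3

2.5479e+06


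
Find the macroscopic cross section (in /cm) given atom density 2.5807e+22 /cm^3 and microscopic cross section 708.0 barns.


Sigma = N * sigma_barns * 1e-24
Sigma = 2.5807e+22 * 708.0 * 1e-24
Sigma = 18.271 /cm

18.271


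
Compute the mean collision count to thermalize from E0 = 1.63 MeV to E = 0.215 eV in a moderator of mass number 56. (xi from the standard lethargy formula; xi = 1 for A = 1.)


xi = 1 + (A-1)^2/(2A)*ln((A-1)/(A+1)) = 0.03529286 (for A = 56)
n = ln(E0/E) / xi
n = ln(1.63e6 / 0.215) / 0.03529286
n = ln(7.581395e+06) / 0.03529286 = 448.85

448.85


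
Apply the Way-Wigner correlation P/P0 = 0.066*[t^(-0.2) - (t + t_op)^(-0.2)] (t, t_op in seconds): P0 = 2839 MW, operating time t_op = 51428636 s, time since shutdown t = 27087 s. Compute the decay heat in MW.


P/P0 = 0.066 * [t^(-0.2) - (t + t_op)^(-0.2)]
P/P0 = 0.066 * [27087^(-0.2) - (27087 + 51428636)^(-0.2)]
P/P0 = 0.066 * [0.1298518 - 0.02868886] = 0.006676754
P = 2839 * 0.006676754 = 18.955 MW

18.955


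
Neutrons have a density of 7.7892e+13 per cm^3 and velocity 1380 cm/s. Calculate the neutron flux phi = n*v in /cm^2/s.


phi = n * v
phi = 7.7892e+13 * 1380
phi = 1.0749e+17 /cm^2/s

1.0749e+17


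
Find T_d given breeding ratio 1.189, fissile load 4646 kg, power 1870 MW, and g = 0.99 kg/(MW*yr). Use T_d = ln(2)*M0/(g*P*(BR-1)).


Breeding gain G = BR - 1 = 1.189 - 1 = 0.189
Fissile production rate = g * P * G = 0.99 * 1870 * 0.189 = 349.8957 kg/yr
T_d = ln(2) * M0 / (g * P * G)
T_d = ln(2) * 4646 / 349.8957 = 9.2038 yr

9.2038


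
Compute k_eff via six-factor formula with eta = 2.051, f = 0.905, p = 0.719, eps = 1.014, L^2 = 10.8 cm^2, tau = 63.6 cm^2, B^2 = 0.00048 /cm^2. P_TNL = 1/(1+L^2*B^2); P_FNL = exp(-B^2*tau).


k_inf = eta*f*p*eps = 2.051*0.905*0.719*1.014 = 1.353260
P_TNL = 1/(1 + L^2*B^2) = 1/(1 + 10.8*0.00048) = 0.9948427
P_FNL = exp(-B^2*tau) = exp(-0.00048*63.6) = 0.9699333
k_eff = k_inf * P_TNL * P_FNL = 1.353260 * 0.9948427 * 0.9699333
k_eff = 1.3058

1.3058


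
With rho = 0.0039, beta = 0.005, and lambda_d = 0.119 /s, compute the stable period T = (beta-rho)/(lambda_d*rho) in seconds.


T = (beta - rho) / (lambda_d * rho)
T = (0.005 - 0.0039) / (0.119 * 0.0039)
T = 2.3702 s

2.3702


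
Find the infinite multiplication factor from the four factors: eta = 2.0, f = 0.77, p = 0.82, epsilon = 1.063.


k_inf = eta * f * p * epsilon
k_inf = 2.0 * 0.77 * 0.82 * 1.063
k_inf = 1.3424

1.3424


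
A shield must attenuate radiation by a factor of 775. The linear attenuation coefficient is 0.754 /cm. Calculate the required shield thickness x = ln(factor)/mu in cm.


x = ln(factor) / mu
x = ln(775) / 0.754
x = 8.8234 cm

8.8234


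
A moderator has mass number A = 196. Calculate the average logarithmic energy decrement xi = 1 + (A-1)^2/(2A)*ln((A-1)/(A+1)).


xi = 1 + (A-1)^2/(2A) * ln((A-1)/(A+1))
xi = 1 + (196-1)^2/(2*196) * ln((196-1)/(196 +1))
xi = 0.010169

0.010169


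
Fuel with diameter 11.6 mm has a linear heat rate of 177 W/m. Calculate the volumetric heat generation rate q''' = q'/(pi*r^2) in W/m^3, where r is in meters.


r = D / 2 / 1000 = 11.6 / 2 / 1000 = 0.0058 m
q''' = q' / (pi * r^2)
q''' = 177 / (pi * 0.0058^2)
q''' = 1.6748e+06 W/m^3

1.6748e+06


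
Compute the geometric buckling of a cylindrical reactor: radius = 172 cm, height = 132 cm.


B^2 = (2.405/R)^2 + (pi/H)^2
B^2 = (2.405/172)^2 + (pi/132)^2
B^2 = 7.6195e-04 /cm^2

7.6195e-04


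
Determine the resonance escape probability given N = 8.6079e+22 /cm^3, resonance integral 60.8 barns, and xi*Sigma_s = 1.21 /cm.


p = exp(-N * I * 1e-24 / (xi*Sigma_s))
p = exp(-8.6079e+22 * 60.8 * 1e-24 / 1.21)
p = 0.013230

0.013230


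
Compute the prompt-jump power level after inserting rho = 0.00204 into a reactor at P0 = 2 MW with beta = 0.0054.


P1/P0 = beta / (beta - rho)
P1/P0 = 0.0054 / (0.0054 - 0.00204) = 1.607143
P1 = 2 * 1.607143 = 3.2143 MW

3.2143


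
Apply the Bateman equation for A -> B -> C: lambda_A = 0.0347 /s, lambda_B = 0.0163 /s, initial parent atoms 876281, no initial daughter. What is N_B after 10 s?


N_B(t) = lambda_A * N_A0 / (lambda_B - lambda_A) * [exp(-lambda_A*t) - exp(-lambda_B*t)]
exp(-0.0347*10) = 0.7068053; exp(-0.0163*10) = 0.8495912
N_B = 0.0347 * 876281 / (0.0163 - 0.0347) * (0.7068053 - 0.8495912)
N_B = 235961

235961


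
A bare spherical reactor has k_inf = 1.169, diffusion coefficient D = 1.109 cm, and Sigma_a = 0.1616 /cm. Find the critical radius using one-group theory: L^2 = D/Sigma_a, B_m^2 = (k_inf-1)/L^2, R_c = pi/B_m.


L^2 = D / Sigma_a = 1.109 / 0.1616 = 6.862624 cm^2
B_m^2 = (k_inf - 1) / L^2 = (1.169 - 1) / 6.862624 = 0.02462615 /cm^2
For a bare sphere: B_g = pi/R, so R_c = pi / sqrt(B_m^2)
R_c = pi / sqrt(0.02462615) = 20.019 cm

20.019


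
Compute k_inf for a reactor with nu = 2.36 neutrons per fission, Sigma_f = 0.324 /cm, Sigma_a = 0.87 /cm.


k_inf = nu * Sigma_f / Sigma_a
k_inf = 2.36 * 0.324 / 0.87
k_inf = 0.87890

0.87890


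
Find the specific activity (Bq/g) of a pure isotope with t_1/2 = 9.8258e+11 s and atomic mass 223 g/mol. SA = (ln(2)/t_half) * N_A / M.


lambda = ln(2) / t_half = ln(2) / 9.8258e+11 = 7.054359e-13 /s
SA = lambda * N_A / M
SA = 7.054359e-13 * 6.022e23 / 223
SA = 1.9050e+09 Bq/g

1.9050e+09


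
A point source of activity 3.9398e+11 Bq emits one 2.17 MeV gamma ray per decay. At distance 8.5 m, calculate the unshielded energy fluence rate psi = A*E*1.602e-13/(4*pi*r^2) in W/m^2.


psi = A * E * 1.602e-13 / (4*pi*r^2)
psi = 3.9398e+11 * 2.17 * 1.602e-13 / (4*pi*8.5^2)
psi = 1.5085e-04 W/m^2

1.5085e-04


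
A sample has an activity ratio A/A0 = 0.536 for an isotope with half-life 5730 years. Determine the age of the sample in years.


lambda = ln(2) / t_half = ln(2) / 5730 = 1.209681e-04 /yr
t = -ln(A/A0) / lambda
t = -ln(0.536) / 1.209681e-04
t = 5155.3 yr

5155.3


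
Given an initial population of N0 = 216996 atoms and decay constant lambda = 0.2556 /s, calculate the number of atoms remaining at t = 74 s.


N = N0 * exp(-lambda * t)
N = 216996 * exp(-0.2556 * 74)
N = 0.0013244

0.0013244


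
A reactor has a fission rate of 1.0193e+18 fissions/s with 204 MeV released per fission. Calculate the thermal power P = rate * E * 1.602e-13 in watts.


P = fission_rate * E_MeV * 1.602e-13
P = 1.0193e+18 * 204 * 1.602e-13
P = 3.3312e+07 W

3.3312e+07


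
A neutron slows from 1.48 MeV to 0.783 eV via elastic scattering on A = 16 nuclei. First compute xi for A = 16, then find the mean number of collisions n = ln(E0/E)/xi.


xi = 1 + (A-1)^2/(2A)*ln((A-1)/(A+1)) = 0.1199467 (for A = 16)
n = ln(E0/E) / xi
n = ln(1.48e6 / 0.783) / 0.1199467
n = ln(1.890166e+06) / 0.1199467 = 120.49

120.49


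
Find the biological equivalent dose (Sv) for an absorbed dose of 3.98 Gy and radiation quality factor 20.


H = D * Q
H = 3.98 * 20
H = 79.600 Sv

79.600


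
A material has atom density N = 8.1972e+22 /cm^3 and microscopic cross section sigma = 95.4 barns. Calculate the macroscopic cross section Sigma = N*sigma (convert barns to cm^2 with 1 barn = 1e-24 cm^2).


Sigma = N * sigma_barns * 1e-24
Sigma = 8.1972e+22 * 95.4 * 1e-24
Sigma = 7.8201 /cm

7.8201


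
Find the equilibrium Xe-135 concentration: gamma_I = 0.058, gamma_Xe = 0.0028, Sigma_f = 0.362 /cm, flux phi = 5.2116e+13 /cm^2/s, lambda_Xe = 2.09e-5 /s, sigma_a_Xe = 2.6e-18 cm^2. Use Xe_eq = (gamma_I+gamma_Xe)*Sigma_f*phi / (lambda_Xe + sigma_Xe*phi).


Xe_eq = (gamma_I + gamma_Xe) * Sigma_f * phi / (lambda_Xe + sigma_Xe * phi)
Numerator = (0.058 + 0.0028) * 0.362 * 5.2116e+13 = 1.147052e+12
Denominator = 2.09e-5 + 2.6e-18 * 5.2116e+13 = 1.564016e-04
Xe_eq = 1.147052e+12 / 1.564016e-04 = 7.3340e+15 /cm^3

7.3340e+15


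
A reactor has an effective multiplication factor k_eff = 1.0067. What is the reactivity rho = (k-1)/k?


rho = (k_eff - 1) / k_eff
rho = (1.0067 - 1) / 1.0067
rho = 0.0066554

0.0066554


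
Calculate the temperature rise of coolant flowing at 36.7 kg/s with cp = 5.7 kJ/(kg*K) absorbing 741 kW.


dT = Q / (m_dot * cp)
dT = 741 / (36.7 * 5.7)
dT = 3.5422 C

3.5422


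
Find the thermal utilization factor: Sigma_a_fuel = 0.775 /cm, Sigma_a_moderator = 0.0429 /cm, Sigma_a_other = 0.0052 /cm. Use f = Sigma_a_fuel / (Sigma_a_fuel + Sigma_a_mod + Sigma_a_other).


f = Sigma_a_fuel / (Sigma_a_fuel + Sigma_a_mod + Sigma_a_other)
f = 0.775 / (0.775 + 0.0429 + 0.0052)
f = 0.94156

0.94156


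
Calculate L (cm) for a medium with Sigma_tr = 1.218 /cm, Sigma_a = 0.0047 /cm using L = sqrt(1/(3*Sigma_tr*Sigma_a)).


D = 1 / (3 * Sigma_tr) = 1 / (3 * 1.218) = 0.2736727 cm
L = sqrt(D / Sigma_a)
L = sqrt(0.2736727 / 0.0047)
L = 7.6307 cm

7.6307


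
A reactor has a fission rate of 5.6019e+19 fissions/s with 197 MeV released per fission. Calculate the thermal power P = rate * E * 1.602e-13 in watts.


P = fission_rate * E_MeV * 1.602e-13
P = 5.6019e+19 * 197 * 1.602e-13
P = 1.7679e+09 W

1.7679e+09


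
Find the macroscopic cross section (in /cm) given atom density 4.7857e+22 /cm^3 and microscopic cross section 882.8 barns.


Sigma = N * sigma_barns * 1e-24
Sigma = 4.7857e+22 * 882.8 * 1e-24
Sigma = 42.248 /cm

42.248


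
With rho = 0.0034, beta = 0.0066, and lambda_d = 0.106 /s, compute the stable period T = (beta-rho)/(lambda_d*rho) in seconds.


T = (beta - rho) / (lambda_d * rho)
T = (0.0066 - 0.0034) / (0.106 * 0.0034)
T = 8.8790 s

8.8790


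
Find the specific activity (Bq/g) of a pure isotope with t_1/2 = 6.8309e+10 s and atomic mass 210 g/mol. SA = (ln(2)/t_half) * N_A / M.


lambda = ln(2) / t_half = ln(2) / 6.8309e+10 = 1.014723e-11 /s
SA = lambda * N_A / M
SA = 1.014723e-11 * 6.022e23 / 210
SA = 2.9098e+10 Bq/g

2.9098e+10


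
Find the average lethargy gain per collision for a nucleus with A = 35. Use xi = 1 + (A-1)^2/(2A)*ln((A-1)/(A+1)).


xi = 1 + (A-1)^2/(2A) * ln((A-1)/(A+1))
xi = 1 + (35-1)^2/(2*35) * ln((35-1)/(35 +1))
xi = 0.056070

0.056070


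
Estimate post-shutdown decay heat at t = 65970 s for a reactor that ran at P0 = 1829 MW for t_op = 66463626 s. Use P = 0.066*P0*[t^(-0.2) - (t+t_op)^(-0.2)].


P/P0 = 0.066 * [t^(-0.2) - (t + t_op)^(-0.2)]
P/P0 = 0.066 * [65970^(-0.2) - (65970 + 66463626)^(-0.2)]
P/P0 = 0.066 * [0.1086753 - 0.02725191] = 0.005373944
P = 1829 * 0.005373944 = 9.8289 MW

9.8289


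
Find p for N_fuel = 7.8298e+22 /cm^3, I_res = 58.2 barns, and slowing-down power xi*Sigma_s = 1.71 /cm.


p = exp(-N * I * 1e-24 / (xi*Sigma_s))
p = exp(-7.8298e+22 * 58.2 * 1e-24 / 1.71)
p = 0.069608

0.069608


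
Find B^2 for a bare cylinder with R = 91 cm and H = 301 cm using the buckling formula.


B^2 = (2.405/R)^2 + (pi/H)^2
B^2 = (2.405/91)^2 + (pi/301)^2
B^2 = 8.0740e-04 /cm^2

8.0740e-04


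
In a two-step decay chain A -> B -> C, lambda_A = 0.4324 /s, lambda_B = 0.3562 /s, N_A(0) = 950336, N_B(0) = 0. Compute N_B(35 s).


N_B(t) = lambda_A * N_A0 / (lambda_B - lambda_A) * [exp(-lambda_A*t) - exp(-lambda_B*t)]
exp(-0.4324*35) = 2.675391e-07; exp(-0.3562*35) = 3.851684e-06
N_B = 0.4324 * 950336 / (0.3562 - 0.4324) * (2.675391e-07 - 3.851684e-06)
N_B = 19.328

19.328


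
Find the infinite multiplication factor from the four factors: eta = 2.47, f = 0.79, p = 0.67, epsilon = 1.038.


k_inf = eta * f * p * epsilon
k_inf = 2.47 * 0.79 * 0.67 * 1.038
k_inf = 1.3571

1.3571


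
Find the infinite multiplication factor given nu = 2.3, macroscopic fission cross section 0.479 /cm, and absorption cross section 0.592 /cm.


k_inf = nu * Sigma_f / Sigma_a
k_inf = 2.3 * 0.479 / 0.592
k_inf = 1.8610

1.8610


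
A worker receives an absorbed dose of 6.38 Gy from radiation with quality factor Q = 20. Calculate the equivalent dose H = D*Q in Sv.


H = D * Q
H = 6.38 * 20
H = 127.60 Sv

127.60


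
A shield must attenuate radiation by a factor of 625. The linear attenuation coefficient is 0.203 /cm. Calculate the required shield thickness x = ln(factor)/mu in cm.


x = ln(factor) / mu
x = ln(625) / 0.203
x = 31.713 cm

31.713


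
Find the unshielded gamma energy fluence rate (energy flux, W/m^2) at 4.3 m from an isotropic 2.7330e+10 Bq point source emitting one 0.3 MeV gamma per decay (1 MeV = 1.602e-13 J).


psi = A * E * 1.602e-13 / (4*pi*r^2)
psi = 2.7330e+10 * 0.3 * 1.602e-13 / (4*pi*4.3^2)
psi = 5.6530e-06 W/m^2

5.6530e-06


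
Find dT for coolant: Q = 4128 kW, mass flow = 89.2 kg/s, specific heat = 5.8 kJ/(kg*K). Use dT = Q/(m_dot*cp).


dT = Q / (m_dot * cp)
dT = 4128 / (89.2 * 5.8)
dT = 7.9790 C

7.9790


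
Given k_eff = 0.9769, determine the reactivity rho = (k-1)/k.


rho = (k_eff - 1) / k_eff
rho = (0.9769 - 1) / 0.9769
rho = -0.023646

-0.023646


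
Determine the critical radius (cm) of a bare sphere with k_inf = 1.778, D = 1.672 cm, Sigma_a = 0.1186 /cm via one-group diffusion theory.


L^2 = D / Sigma_a = 1.672 / 0.1186 = 14.09781 cm^2
B_m^2 = (k_inf - 1) / L^2 = (1.778 - 1) / 14.09781 = 0.05518588 /cm^2
For a bare sphere: B_g = pi/R, so R_c = pi / sqrt(B_m^2)
R_c = pi / sqrt(0.05518588) = 13.373 cm

13.373


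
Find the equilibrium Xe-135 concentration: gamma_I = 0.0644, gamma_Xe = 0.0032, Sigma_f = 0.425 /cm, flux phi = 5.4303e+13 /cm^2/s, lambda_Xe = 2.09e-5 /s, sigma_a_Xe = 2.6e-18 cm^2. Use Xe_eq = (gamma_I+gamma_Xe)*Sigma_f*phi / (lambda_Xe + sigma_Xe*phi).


Xe_eq = (gamma_I + gamma_Xe) * Sigma_f * phi / (lambda_Xe + sigma_Xe * phi)
Numerator = (0.0644 + 0.0032) * 0.425 * 5.4303e+13 = 1.560125e+12
Denominator = 2.09e-5 + 2.6e-18 * 5.4303e+13 = 1.620878e-04
Xe_eq = 1.560125e+12 / 1.620878e-04 = 9.6252e+15 /cm^3

9.6252e+15


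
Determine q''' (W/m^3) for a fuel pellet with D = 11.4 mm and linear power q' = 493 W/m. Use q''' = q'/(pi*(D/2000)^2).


r = D / 2 / 1000 = 11.4 / 2 / 1000 = 0.0057 m
q''' = q' / (pi * r^2)
q''' = 493 / (pi * 0.0057^2)
q''' = 4.8300e+06 W/m^3

4.8300e+06


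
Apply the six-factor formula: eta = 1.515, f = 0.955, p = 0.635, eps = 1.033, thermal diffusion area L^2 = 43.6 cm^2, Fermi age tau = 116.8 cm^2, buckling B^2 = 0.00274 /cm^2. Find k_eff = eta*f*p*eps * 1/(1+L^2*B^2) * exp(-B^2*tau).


k_inf = eta*f*p*eps = 1.515*0.955*0.635*1.033 = 0.9490521
P_TNL = 1/(1 + L^2*B^2) = 1/(1 + 43.6*0.00274) = 0.8932846
P_FNL = exp(-B^2*tau) = exp(-0.00274*116.8) = 0.7261258
k_eff = k_inf * P_TNL * P_FNL = 0.9490521 * 0.8932846 * 0.7261258
k_eff = 0.61559

0.61559


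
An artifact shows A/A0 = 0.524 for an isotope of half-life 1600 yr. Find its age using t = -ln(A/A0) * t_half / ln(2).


lambda = ln(2) / t_half = ln(2) / 1600 = 4.332170e-04 /yr
t = -ln(A/A0) / lambda
t = -ln(0.524) / 4.332170e-04
t = 1491.8 yr

1491.8


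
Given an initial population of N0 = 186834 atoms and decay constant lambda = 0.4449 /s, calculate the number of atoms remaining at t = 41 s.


N = N0 * exp(-lambda * t)
N = 186834 * exp(-0.4449 * 41)
N = 0.0022363

0.0022363
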